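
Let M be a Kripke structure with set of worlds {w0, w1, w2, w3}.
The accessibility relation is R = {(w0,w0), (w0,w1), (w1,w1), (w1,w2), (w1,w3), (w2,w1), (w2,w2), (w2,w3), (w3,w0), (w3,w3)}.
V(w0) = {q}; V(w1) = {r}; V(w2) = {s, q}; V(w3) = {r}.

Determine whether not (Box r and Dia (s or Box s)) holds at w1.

At w1: Box r and Dia (s or Box s) is false, so not (Box r and Dia (s or Box s)) is true.
  At w1: Box r is false, Dia (s or Box s) is true, so Box r and Dia (s or Box s) is false.
    At w1: Box r requires r at every successor {w1, w2, w3}.
      r fails at w2, so Box r is false at w1.
    At w1: Dia (s or Box s) requires s or Box s at some successor in {w1, w2, w3}.
      s or Box s holds at w2, so Dia (s or Box s) is true at w1.

Yes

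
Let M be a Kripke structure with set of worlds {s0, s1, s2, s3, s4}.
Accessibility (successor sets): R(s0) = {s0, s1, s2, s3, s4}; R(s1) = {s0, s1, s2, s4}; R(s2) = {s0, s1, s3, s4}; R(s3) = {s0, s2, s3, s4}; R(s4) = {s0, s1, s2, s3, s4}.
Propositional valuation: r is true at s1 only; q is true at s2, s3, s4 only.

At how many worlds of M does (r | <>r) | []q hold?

Let φ = (r | <>r) | []q. Evaluate φ at each world:
  s0 (successors {s0, s1, s2, s3, s4}): φ is true.
  s1 (successors {s0, s1, s2, s4}): φ is true.
  s2 (successors {s0, s1, s3, s4}): φ is true.
  s3 (successors {s0, s2, s3, s4}): φ is false.
  s4 (successors {s0, s1, s2, s3, s4}): φ is true.
For instance, at s1:
  At s1: r | <>r is true, []q is false, so (r | <>r) | []q is true.
    At s1: r is true, <>r is true, so r | <>r is true.
      At s1: <>r requires r at some successor in {s0, s1, s2, s4}.
        r holds at s1, so <>r is true at s1.
    At s1: []q requires q at every successor {s0, s1, s2, s4}.
      q fails at s0, so []q is false at s1.
Satisfying worlds: {s0, s1, s2, s4}

4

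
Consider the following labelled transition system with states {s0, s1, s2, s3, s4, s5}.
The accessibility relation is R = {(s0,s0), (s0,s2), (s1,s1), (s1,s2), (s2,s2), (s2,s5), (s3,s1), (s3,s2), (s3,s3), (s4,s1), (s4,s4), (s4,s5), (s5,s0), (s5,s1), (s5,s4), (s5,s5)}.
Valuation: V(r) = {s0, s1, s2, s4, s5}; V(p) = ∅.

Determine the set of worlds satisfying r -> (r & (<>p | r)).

Let φ = r -> (r & (<>p | r)). Evaluate φ at each world:
  s0 (successors {s0, s2}): φ is true.
  s1 (successors {s1, s2}): φ is true.
  s2 (successors {s2, s5}): φ is true.
  s3 (successors {s1, s2, s3}): φ is true.
  s4 (successors {s1, s4, s5}): φ is true.
  s5 (successors {s0, s1, s4, s5}): φ is true.
For instance, at s3:
  At s3: r is false, r & (<>p | r) is false, so r -> (r & (<>p | r)) is true.
    At s3: r is false, <>p | r is false, so r & (<>p | r) is false.
      At s3: <>p is false, r is false, so <>p | r is false.
Satisfying worlds: {s0, s1, s2, s3, s4, s5}

s0, s1, s2, s3, s4, s5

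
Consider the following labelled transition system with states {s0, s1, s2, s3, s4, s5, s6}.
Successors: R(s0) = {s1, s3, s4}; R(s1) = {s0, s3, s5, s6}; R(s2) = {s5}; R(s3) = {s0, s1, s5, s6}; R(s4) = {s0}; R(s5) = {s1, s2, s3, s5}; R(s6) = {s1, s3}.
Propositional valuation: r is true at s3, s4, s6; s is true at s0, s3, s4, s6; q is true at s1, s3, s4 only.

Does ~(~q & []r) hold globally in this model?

Let φ = ~(~q & []r). Evaluate φ at each world:
  s0 (successors {s1, s3, s4}): φ is true.
  s1 (successors {s0, s3, s5, s6}): φ is true.
  s2 (successors {s5}): φ is true.
  s3 (successors {s0, s1, s5, s6}): φ is true.
  s4 (successors {s0}): φ is true.
  s5 (successors {s1, s2, s3, s5}): φ is true.
  s6 (successors {s1, s3}): φ is true.
For instance, at s2:
  At s2: ~q & []r is false, so ~(~q & []r) is true.
    At s2: ~q is true, []r is false, so ~q & []r is false.
      At s2: []r requires r at every successor {s5}.
        r fails at s5, so []r is false at s2.

Yes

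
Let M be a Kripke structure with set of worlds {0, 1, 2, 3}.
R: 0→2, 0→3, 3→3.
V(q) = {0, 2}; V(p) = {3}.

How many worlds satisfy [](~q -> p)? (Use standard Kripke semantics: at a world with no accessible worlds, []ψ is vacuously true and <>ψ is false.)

Let φ = [](~q -> p). Evaluate φ at each world:
  0 (successors {2, 3}): φ is true.
  1 (successors ∅): φ is true.
  2 (successors ∅): φ is true.
  3 (successors {3}): φ is true.
For instance, at 0:
  At 0: [](~q -> p) requires ~q -> p at every successor {2, 3}.
    At 2: ~q -> p is true.
    At 3: ~q -> p is true.
  So [](~q -> p) is true at 0.
Satisfying worlds: {0, 1, 2, 3}

4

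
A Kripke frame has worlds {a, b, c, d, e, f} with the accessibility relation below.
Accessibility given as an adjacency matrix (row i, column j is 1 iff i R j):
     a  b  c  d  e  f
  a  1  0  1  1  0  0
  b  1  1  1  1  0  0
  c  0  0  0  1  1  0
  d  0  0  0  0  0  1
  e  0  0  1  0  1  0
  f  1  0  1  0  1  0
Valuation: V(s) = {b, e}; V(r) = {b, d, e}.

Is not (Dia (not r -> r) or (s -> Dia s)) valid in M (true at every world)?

Let φ = not (Dia (not r -> r) or (s -> Dia s)). Evaluate φ at each world:
  a (successors {a, c, d}): φ is false.
  b (successors {a, b, c, d}): φ is false.
  c (successors {d, e}): φ is false.
  d (successors {f}): φ is false.
  e (successors {c, e}): φ is false.
  f (successors {a, c, e}): φ is false.
Detail at a (counterexample):
  At a: Dia (not r -> r) or (s -> Dia s) is true, so not (Dia (not r -> r) or (s -> Dia s)) is false.
    At a: Dia (not r -> r) is true, s -> Dia s is true, so Dia (not r -> r) or (s -> Dia s) is true.
      At a: Dia (not r -> r) requires not r -> r at some successor in {a, c, d}.
        not r -> r holds at d, so Dia (not r -> r) is true at a.
      At a: s is false, Dia s is false, so s -> Dia s is true.

No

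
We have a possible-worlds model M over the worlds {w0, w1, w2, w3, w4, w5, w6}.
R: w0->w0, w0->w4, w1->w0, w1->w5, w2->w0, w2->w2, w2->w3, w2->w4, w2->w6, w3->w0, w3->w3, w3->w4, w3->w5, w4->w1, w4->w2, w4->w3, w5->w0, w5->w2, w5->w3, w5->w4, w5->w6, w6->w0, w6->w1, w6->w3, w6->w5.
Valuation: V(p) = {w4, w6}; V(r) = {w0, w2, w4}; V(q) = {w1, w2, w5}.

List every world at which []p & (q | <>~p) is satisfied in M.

Let φ = []p & (q | <>~p). Evaluate φ at each world:
  w0 (successors {w0, w4}): φ is false.
  w1 (successors {w0, w5}): φ is false.
  w2 (successors {w0, w2, w3, w4, w6}): φ is false.
  w3 (successors {w0, w3, w4, w5}): φ is false.
  w4 (successors {w1, w2, w3}): φ is false.
  w5 (successors {w0, w2, w3, w4, w6}): φ is false.
  w6 (successors {w0, w1, w3, w5}): φ is false.
For instance, at w5:
  At w5: []p is false, q | <>~p is true, so []p & (q | <>~p) is false.
    At w5: []p requires p at every successor {w0, w2, w3, w4, w6}.
      p fails at w0, so []p is false at w5.
    At w5: q is true, <>~p is true, so q | <>~p is true.
      At w5: <>~p requires ~p at some successor in {w0, w2, w3, w4, w6}.
        ~p holds at w0, so <>~p is true at w5.
Satisfying worlds: none.

none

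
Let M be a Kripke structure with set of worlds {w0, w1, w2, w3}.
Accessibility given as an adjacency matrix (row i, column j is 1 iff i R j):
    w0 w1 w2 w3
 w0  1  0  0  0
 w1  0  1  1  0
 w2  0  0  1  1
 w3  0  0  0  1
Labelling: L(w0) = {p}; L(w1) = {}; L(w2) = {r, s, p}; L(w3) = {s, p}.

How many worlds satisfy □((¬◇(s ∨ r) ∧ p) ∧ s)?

0

Recall that □ψ holds at a world iff ψ holds at every accessible world, and ◇ψ holds iff ψ holds at some accessible world.
Let φ = □((¬◇(s ∨ r) ∧ p) ∧ s). Evaluate φ at each world:
  w0 (successors {w0}): φ is false.
  w1 (successors {w1, w2}): φ is false.
  w2 (successors {w2, w3}): φ is false.
  w3 (successors {w3}): φ is false.
For instance, at w3:
  At w3: □((¬◇(s ∨ r) ∧ p) ∧ s) requires (¬◇(s ∨ r) ∧ p) ∧ s at every successor {w3}.
    (¬◇(s ∨ r) ∧ p) ∧ s fails at w3, so □((¬◇(s ∨ r) ∧ p) ∧ s) is false at w3.
      At w3: ¬◇(s ∨ r) ∧ p is false, s is true, so (¬◇(s ∨ r) ∧ p) ∧ s is false.
Satisfying worlds: none.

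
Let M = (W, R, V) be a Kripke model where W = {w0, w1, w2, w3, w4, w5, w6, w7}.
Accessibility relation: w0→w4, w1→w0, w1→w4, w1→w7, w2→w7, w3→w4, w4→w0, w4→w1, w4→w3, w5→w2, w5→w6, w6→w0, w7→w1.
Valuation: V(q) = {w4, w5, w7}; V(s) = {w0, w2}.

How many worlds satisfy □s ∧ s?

Let φ = □s ∧ s. Evaluate φ at each world:
  w0 (successors {w4}): φ is false.
  w1 (successors {w0, w4, w7}): φ is false.
  w2 (successors {w7}): φ is false.
  w3 (successors {w4}): φ is false.
  w4 (successors {w0, w1, w3}): φ is false.
  w5 (successors {w2, w6}): φ is false.
  w6 (successors {w0}): φ is false.
  w7 (successors {w1}): φ is false.
For instance, at w3:
  At w3: □s is false, s is false, so □s ∧ s is false.
    At w3: □s requires s at every successor {w4}.
      s fails at w4, so □s is false at w3.
Satisfying worlds: none.

0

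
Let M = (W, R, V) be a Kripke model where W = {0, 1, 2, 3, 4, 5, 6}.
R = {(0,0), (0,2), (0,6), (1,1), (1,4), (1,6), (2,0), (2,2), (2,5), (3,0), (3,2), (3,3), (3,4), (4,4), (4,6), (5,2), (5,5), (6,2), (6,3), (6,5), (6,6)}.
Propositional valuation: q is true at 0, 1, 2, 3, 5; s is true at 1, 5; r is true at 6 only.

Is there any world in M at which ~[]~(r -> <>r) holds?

Yes

Let φ = ~[]~(r -> <>r). Evaluate φ at each world:
  0 (successors {0, 2, 6}): φ is true.
  1 (successors {1, 4, 6}): φ is true.
  2 (successors {0, 2, 5}): φ is true.
  3 (successors {0, 2, 3, 4}): φ is true.
  4 (successors {4, 6}): φ is true.
  5 (successors {2, 5}): φ is true.
  6 (successors {2, 3, 5, 6}): φ is true.
Detail at 0 (witness):
  At 0: []~(r -> <>r) is false, so ~[]~(r -> <>r) is true.
    At 0: []~(r -> <>r) requires ~(r -> <>r) at every successor {0, 2, 6}.
      ~(r -> <>r) fails at 0, so []~(r -> <>r) is false at 0.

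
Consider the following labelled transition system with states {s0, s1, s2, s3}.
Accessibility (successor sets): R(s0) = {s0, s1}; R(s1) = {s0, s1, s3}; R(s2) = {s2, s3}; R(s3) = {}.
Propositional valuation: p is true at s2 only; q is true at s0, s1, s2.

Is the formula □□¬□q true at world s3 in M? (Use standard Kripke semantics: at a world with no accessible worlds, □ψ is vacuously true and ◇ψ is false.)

Yes

At s3: no accessible worlds, so □□¬□q holds vacuously.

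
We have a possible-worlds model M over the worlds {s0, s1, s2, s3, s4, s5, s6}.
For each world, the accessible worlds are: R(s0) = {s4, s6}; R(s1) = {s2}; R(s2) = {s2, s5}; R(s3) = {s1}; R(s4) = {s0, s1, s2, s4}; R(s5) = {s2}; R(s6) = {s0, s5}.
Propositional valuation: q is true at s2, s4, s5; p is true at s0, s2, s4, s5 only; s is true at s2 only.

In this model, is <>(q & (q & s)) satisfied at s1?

Yes

At s1: <>(q & (q & s)) requires q & (q & s) at some successor in {s2}.
  q & (q & s) holds at s2, so <>(q & (q & s)) is true at s1.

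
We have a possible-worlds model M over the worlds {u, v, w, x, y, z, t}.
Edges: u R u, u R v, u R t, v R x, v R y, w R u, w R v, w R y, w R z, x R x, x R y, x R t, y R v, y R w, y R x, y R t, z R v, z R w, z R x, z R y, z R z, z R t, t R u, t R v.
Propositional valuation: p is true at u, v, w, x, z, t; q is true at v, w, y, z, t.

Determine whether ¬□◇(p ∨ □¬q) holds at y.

Recall that □ψ holds at a world iff ψ holds at every accessible world, and ◇ψ holds iff ψ holds at some accessible world.
At y: □◇(p ∨ □¬q) is true, so ¬□◇(p ∨ □¬q) is false.
  At y: □◇(p ∨ □¬q) requires ◇(p ∨ □¬q) at every successor {v, w, x, t}.
    At v: ◇(p ∨ □¬q) is true.
    At w: ◇(p ∨ □¬q) is true.
    At x: ◇(p ∨ □¬q) is true.
    At t: ◇(p ∨ □¬q) is true.
  So □◇(p ∨ □¬q) is true at y.

No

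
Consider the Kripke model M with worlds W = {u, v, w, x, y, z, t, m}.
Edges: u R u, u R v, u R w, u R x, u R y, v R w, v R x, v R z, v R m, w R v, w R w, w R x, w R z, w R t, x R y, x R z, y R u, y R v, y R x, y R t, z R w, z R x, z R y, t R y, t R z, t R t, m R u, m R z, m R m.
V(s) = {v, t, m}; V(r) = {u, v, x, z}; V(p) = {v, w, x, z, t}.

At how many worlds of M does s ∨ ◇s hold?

Let φ = s ∨ ◇s. Evaluate φ at each world:
  u (successors {u, v, w, x, y}): φ is true.
  v (successors {w, x, z, m}): φ is true.
  w (successors {v, w, x, z, t}): φ is true.
  x (successors {y, z}): φ is false.
  y (successors {u, v, x, t}): φ is true.
  z (successors {w, x, y}): φ is false.
  t (successors {y, z, t}): φ is true.
  m (successors {u, z, m}): φ is true.
For instance, at w:
  At w: s is false, ◇s is true, so s ∨ ◇s is true.
    At w: ◇s requires s at some successor in {v, w, x, z, t}.
      s holds at v, so ◇s is true at w.
Satisfying worlds: {u, v, w, y, t, m}

6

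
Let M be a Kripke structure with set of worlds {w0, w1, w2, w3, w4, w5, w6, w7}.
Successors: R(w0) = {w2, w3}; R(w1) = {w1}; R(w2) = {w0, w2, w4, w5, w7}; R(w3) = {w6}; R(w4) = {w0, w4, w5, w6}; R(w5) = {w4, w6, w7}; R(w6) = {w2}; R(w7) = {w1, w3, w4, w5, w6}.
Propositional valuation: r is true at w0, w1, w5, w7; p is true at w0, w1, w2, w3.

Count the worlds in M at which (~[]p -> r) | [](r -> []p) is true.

6

Recall that []ψ holds at a world iff ψ holds at every accessible world, and <>ψ holds iff ψ holds at some accessible world.
Let φ = (~[]p -> r) | [](r -> []p). Evaluate φ at each world:
  w0 (successors {w2, w3}): φ is true.
  w1 (successors {w1}): φ is true.
  w2 (successors {w0, w2, w4, w5, w7}): φ is false.
  w3 (successors {w6}): φ is true.
  w4 (successors {w0, w4, w5, w6}): φ is false.
  w5 (successors {w4, w6, w7}): φ is true.
  w6 (successors {w2}): φ is true.
  w7 (successors {w1, w3, w4, w5, w6}): φ is true.
For instance, at w2:
  At w2: ~[]p -> r is false, [](r -> []p) is false, so (~[]p -> r) | [](r -> []p) is false.
    At w2: ~[]p is true, r is false, so ~[]p -> r is false.
      At w2: []p is false, so ~[]p is true.
    At w2: [](r -> []p) requires r -> []p at every successor {w0, w2, w4, w5, w7}.
      r -> []p fails at w5, so [](r -> []p) is false at w2.
Satisfying worlds: {w0, w1, w3, w5, w6, w7}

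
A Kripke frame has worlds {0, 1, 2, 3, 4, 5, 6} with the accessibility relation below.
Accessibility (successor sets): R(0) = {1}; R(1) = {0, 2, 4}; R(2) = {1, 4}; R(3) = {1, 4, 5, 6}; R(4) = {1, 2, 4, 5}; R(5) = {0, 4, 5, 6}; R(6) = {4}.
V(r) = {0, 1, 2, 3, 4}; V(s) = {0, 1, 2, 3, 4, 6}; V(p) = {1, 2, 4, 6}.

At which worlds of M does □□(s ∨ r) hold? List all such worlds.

0

Let φ = □□(s ∨ r). Evaluate φ at each world:
  0 (successors {1}): φ is true.
  1 (successors {0, 2, 4}): φ is false.
  2 (successors {1, 4}): φ is false.
  3 (successors {1, 4, 5, 6}): φ is false.
  4 (successors {1, 2, 4, 5}): φ is false.
  5 (successors {0, 4, 5, 6}): φ is false.
  6 (successors {4}): φ is false.
For instance, at 2:
  At 2: □□(s ∨ r) requires □(s ∨ r) at every successor {1, 4}.
    □(s ∨ r) fails at 4, so □□(s ∨ r) is false at 2.
      At 4: □(s ∨ r) requires s ∨ r at every successor {1, 2, 4, 5}.
        s ∨ r fails at 5, so □(s ∨ r) is false at 4.
Satisfying worlds: {0}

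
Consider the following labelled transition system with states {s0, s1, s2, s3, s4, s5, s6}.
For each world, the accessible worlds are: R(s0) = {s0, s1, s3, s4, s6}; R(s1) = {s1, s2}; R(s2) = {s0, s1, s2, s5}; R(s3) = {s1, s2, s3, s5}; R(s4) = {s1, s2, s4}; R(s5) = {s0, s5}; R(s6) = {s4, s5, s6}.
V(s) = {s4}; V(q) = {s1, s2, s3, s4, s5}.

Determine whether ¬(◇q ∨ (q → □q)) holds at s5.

No

At s5: ◇q ∨ (q → □q) is true, so ¬(◇q ∨ (q → □q)) is false.
  At s5: ◇q is true, q → □q is false, so ◇q ∨ (q → □q) is true.
    At s5: ◇q requires q at some successor in {s0, s5}.
      q holds at s5, so ◇q is true at s5.
    At s5: q is true, □q is false, so q → □q is false.
      At s5: □q requires q at every successor {s0, s5}.
        q fails at s0, so □q is false at s5.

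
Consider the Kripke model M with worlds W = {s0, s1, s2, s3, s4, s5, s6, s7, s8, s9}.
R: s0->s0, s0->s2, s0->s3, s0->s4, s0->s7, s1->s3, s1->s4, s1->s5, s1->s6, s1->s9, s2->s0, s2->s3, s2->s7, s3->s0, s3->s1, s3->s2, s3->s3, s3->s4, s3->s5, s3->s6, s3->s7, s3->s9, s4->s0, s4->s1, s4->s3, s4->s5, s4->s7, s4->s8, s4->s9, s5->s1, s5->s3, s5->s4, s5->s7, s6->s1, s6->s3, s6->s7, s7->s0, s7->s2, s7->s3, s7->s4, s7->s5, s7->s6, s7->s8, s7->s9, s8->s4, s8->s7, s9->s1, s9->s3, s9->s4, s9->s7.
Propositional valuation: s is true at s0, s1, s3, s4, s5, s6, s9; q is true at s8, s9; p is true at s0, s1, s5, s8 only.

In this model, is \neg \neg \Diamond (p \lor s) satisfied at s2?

Yes

At s2: \neg \Diamond (p \lor s) is false, so \neg \neg \Diamond (p \lor s) is true.
  At s2: \Diamond (p \lor s) is true, so \neg \Diamond (p \lor s) is false.
    At s2: \Diamond (p \lor s) requires p \lor s at some successor in {s0, s3, s7}.
      p \lor s holds at s0, so \Diamond (p \lor s) is true at s2.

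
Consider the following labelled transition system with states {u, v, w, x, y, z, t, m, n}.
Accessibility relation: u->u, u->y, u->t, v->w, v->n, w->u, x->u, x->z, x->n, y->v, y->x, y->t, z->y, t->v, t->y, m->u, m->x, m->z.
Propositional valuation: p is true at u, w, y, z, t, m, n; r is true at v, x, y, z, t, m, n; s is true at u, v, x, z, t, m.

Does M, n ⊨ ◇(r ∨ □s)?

Recall that □ψ holds at a world iff ψ holds at every accessible world, and ◇ψ holds iff ψ holds at some accessible world.
At n: no accessible worlds, so ◇(r ∨ □s) is false.

No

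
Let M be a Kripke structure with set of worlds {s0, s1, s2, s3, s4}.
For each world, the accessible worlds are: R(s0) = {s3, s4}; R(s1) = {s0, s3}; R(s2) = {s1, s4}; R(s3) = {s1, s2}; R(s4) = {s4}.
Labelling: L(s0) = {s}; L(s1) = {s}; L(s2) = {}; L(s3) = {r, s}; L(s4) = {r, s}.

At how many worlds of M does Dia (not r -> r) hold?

4

Let φ = Dia (not r -> r). Evaluate φ at each world:
  s0 (successors {s3, s4}): φ is true.
  s1 (successors {s0, s3}): φ is true.
  s2 (successors {s1, s4}): φ is true.
  s3 (successors {s1, s2}): φ is false.
  s4 (successors {s4}): φ is true.
For instance, at s2:
  At s2: Dia (not r -> r) requires not r -> r at some successor in {s1, s4}.
    not r -> r holds at s4, so Dia (not r -> r) is true at s2.
Satisfying worlds: {s0, s1, s2, s4}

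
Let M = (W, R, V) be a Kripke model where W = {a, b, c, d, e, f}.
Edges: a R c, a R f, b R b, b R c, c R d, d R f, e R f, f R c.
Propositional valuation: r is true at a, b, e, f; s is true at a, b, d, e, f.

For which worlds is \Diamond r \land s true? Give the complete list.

Recall that \Diamond ψ holds at a world iff ψ holds at some accessible world.
Let φ = \Diamond r \land s. Evaluate φ at each world:
  a (successors {c, f}): φ is true.
  b (successors {b, c}): φ is true.
  c (successors {d}): φ is false.
  d (successors {f}): φ is true.
  e (successors {f}): φ is true.
  f (successors {c}): φ is false.
For instance, at c:
  At c: \Diamond r is false, s is false, so \Diamond r \land s is false.
    At c: \Diamond r requires r at some successor in {d}.
      At d: r is false.
    So \Diamond r is false at c.
Satisfying worlds: {a, b, d, e}

a, b, d, e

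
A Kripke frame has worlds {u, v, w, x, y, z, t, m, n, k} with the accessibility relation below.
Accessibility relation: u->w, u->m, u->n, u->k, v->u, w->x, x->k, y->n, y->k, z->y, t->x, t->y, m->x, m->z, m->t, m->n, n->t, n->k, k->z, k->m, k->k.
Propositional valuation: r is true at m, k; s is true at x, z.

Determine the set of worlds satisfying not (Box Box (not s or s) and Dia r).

Recall that Box ψ holds at a world iff ψ holds at every accessible world, and Dia ψ holds iff ψ holds at some accessible world.
Let φ = not (Box Box (not s or s) and Dia r). Evaluate φ at each world:
  u (successors {w, m, n, k}): φ is false.
  v (successors {u}): φ is true.
  w (successors {x}): φ is true.
  x (successors {k}): φ is false.
  y (successors {n, k}): φ is false.
  z (successors {y}): φ is true.
  t (successors {x, y}): φ is true.
  m (successors {x, z, t, n}): φ is true.
  n (successors {t, k}): φ is false.
  k (successors {z, m, k}): φ is false.
For instance, at v:
  At v: Box Box (not s or s) and Dia r is false, so not (Box Box (not s or s) and Dia r) is true.
    At v: Box Box (not s or s) is true, Dia r is false, so Box Box (not s or s) and Dia r is false.
      At v: Box Box (not s or s) requires Box (not s or s) at every successor {u}.
        At u: Box (not s or s) is true.
      So Box Box (not s or s) is true at v.
      At v: Dia r requires r at some successor in {u}.
        At u: r is false.
      So Dia r is false at v.
Satisfying worlds: {v, w, z, t, m}

v, w, z, t, m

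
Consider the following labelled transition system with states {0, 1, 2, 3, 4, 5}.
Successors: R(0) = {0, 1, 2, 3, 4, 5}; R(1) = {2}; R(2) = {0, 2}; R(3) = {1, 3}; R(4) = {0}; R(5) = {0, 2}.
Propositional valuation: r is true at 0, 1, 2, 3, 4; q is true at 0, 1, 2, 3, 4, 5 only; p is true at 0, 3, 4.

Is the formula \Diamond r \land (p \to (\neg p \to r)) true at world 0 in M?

At 0: \Diamond r is true, p \to (\neg p \to r) is true, so \Diamond r \land (p \to (\neg p \to r)) is true.
  At 0: \Diamond r requires r at some successor in {0, 1, 2, 3, 4, 5}.
    r holds at 0, so \Diamond r is true at 0.

Yes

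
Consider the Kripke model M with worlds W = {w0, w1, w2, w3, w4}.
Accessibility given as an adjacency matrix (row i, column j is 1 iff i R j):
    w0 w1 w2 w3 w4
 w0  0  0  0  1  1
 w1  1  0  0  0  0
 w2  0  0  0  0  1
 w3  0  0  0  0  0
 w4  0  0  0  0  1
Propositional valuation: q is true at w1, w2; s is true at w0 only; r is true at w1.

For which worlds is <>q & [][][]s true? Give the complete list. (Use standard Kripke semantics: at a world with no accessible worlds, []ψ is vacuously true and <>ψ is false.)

Let φ = <>q & [][][]s. Evaluate φ at each world:
  w0 (successors {w3, w4}): φ is false.
  w1 (successors {w0}): φ is false.
  w2 (successors {w4}): φ is false.
  w3 (successors ∅): φ is false.
  w4 (successors {w4}): φ is false.
For instance, at w0:
  At w0: <>q is false, [][][]s is false, so <>q & [][][]s is false.
    At w0: <>q requires q at some successor in {w3, w4}.
      At w3: q is false.
      At w4: q is false.
    So <>q is false at w0.
    At w0: [][][]s requires [][]s at every successor {w3, w4}.
      [][]s fails at w4, so [][][]s is false at w0.
Satisfying worlds: none.

none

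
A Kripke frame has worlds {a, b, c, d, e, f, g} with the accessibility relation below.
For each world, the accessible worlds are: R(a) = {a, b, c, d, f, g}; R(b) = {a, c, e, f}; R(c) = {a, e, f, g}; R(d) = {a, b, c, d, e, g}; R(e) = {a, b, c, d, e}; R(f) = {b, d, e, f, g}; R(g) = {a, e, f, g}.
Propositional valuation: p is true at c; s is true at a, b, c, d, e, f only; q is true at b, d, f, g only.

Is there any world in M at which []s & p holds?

No

Let φ = []s & p. Evaluate φ at each world:
  a (successors {a, b, c, d, f, g}): φ is false.
  b (successors {a, c, e, f}): φ is false.
  c (successors {a, e, f, g}): φ is false.
  d (successors {a, b, c, d, e, g}): φ is false.
  e (successors {a, b, c, d, e}): φ is false.
  f (successors {b, d, e, f, g}): φ is false.
  g (successors {a, e, f, g}): φ is false.
For instance, at c:
  At c: []s is false, p is true, so []s & p is false.
    At c: []s requires s at every successor {a, e, f, g}.
      s fails at g, so []s is false at c.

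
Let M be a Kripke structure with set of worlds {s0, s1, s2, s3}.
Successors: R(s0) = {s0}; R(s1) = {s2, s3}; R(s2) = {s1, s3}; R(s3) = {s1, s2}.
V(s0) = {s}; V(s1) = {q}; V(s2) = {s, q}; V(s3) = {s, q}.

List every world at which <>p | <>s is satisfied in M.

Let φ = <>p | <>s. Evaluate φ at each world:
  s0 (successors {s0}): φ is true.
  s1 (successors {s2, s3}): φ is true.
  s2 (successors {s1, s3}): φ is true.
  s3 (successors {s1, s2}): φ is true.
For instance, at s3:
  At s3: <>p is false, <>s is true, so <>p | <>s is true.
    At s3: <>p requires p at some successor in {s1, s2}.
      At s1: p is false.
      At s2: p is false.
    So <>p is false at s3.
    At s3: <>s requires s at some successor in {s1, s2}.
      s holds at s2, so <>s is true at s3.
Satisfying worlds: {s0, s1, s2, s3}

s0, s1, s2, s3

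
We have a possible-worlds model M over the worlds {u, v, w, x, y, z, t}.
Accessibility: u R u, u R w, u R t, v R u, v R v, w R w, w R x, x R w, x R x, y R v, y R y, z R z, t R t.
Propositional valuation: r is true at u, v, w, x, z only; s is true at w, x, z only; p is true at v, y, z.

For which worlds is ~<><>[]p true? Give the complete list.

u, v, w, x, t

Let φ = ~<><>[]p. Evaluate φ at each world:
  u (successors {u, w, t}): φ is true.
  v (successors {u, v}): φ is true.
  w (successors {w, x}): φ is true.
  x (successors {w, x}): φ is true.
  y (successors {v, y}): φ is false.
  z (successors {z}): φ is false.
  t (successors {t}): φ is true.
For instance, at u:
  At u: <><>[]p is false, so ~<><>[]p is true.
    At u: <><>[]p requires <>[]p at some successor in {u, w, t}.
      At u: <>[]p is false.
      At w: <>[]p is false.
      At t: <>[]p is false.
    So <><>[]p is false at u.
Satisfying worlds: {u, v, w, x, t}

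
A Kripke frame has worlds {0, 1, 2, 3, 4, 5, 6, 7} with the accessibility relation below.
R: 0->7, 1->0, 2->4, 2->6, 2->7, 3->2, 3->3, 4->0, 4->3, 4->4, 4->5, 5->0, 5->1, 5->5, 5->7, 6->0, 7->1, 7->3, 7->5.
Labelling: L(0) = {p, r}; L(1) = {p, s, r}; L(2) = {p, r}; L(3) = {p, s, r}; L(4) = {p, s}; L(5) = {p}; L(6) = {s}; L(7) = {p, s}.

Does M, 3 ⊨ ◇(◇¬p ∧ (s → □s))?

At 3: ◇(◇¬p ∧ (s → □s)) requires ◇¬p ∧ (s → □s) at some successor in {2, 3}.
  ◇¬p ∧ (s → □s) holds at 2, so ◇(◇¬p ∧ (s → □s)) is true at 3.
    At 2: ◇¬p is true, s → □s is true, so ◇¬p ∧ (s → □s) is true.
      At 2: ◇¬p requires ¬p at some successor in {4, 6, 7}.
        ¬p holds at 6, so ◇¬p is true at 2.
      At 2: s is false, □s is true, so s → □s is true.

Yes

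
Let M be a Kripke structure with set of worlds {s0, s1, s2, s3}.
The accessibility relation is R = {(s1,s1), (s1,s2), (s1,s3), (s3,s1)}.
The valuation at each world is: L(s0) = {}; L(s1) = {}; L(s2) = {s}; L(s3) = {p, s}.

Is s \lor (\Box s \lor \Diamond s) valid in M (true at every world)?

Recall that \Box ψ holds at a world iff ψ holds at every accessible world, and \Diamond ψ holds iff ψ holds at some accessible world.
Let φ = s \lor (\Box s \lor \Diamond s). Evaluate φ at each world:
  s0 (successors ∅): φ is true.
  s1 (successors {s1, s2, s3}): φ is true.
  s2 (successors ∅): φ is true.
  s3 (successors {s1}): φ is true.
For instance, at s3:
  At s3: s is true, \Box s \lor \Diamond s is false, so s \lor (\Box s \lor \Diamond s) is true.
    At s3: \Box s is false, \Diamond s is false, so \Box s \lor \Diamond s is false.
      At s3: \Box s requires s at every successor {s1}.
        s fails at s1, so \Box s is false at s3.
      At s3: \Diamond s requires s at some successor in {s1}.
        At s1: s is false.
      So \Diamond s is false at s3.

Yes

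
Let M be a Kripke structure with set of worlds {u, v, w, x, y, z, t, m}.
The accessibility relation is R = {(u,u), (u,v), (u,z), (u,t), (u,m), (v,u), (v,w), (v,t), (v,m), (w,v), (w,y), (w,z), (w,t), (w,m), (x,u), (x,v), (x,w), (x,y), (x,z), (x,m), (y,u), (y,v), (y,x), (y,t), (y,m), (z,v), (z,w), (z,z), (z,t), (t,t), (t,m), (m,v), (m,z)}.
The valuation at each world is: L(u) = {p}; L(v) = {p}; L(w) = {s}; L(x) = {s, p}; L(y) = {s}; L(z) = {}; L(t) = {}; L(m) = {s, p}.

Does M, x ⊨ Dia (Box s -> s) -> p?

At x: Dia (Box s -> s) is true, p is true, so Dia (Box s -> s) -> p is true.
  At x: Dia (Box s -> s) requires Box s -> s at some successor in {u, v, w, y, z, m}.
    Box s -> s holds at u, so Dia (Box s -> s) is true at x.
      At u: Box s is false, s is false, so Box s -> s is true.

Yes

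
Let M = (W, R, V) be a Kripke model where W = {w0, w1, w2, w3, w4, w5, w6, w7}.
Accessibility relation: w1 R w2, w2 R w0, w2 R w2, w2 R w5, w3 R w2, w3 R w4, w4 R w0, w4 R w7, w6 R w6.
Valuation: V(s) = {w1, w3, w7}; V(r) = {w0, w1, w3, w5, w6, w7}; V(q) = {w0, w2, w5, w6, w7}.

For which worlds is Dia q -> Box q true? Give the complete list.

w0, w1, w2, w4, w5, w6, w7

Let φ = Dia q -> Box q. Evaluate φ at each world:
  w0 (successors ∅): φ is true.
  w1 (successors {w2}): φ is true.
  w2 (successors {w0, w2, w5}): φ is true.
  w3 (successors {w2, w4}): φ is false.
  w4 (successors {w0, w7}): φ is true.
  w5 (successors ∅): φ is true.
  w6 (successors {w6}): φ is true.
  w7 (successors ∅): φ is true.
For instance, at w1:
  At w1: Dia q is true, Box q is true, so Dia q -> Box q is true.
    At w1: Dia q requires q at some successor in {w2}.
      q holds at w2, so Dia q is true at w1.
    At w1: Box q requires q at every successor {w2}.
      At w2: q is true.
    So Box q is true at w1.
Satisfying worlds: {w0, w1, w2, w4, w5, w6, w7}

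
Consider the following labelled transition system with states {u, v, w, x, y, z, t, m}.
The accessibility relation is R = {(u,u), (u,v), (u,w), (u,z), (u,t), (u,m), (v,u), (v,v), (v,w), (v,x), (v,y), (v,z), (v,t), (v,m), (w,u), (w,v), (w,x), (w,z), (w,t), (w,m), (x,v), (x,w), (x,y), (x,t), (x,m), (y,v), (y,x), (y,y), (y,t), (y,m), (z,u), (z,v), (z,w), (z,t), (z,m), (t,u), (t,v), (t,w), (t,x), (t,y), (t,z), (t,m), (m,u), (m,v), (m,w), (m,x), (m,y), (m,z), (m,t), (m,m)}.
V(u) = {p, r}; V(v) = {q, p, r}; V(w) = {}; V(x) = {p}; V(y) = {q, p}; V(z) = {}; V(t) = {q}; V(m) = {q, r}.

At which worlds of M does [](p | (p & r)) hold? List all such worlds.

Let φ = [](p | (p & r)). Evaluate φ at each world:
  u (successors {u, v, w, z, t, m}): φ is false.
  v (successors {u, v, w, x, y, z, t, m}): φ is false.
  w (successors {u, v, x, z, t, m}): φ is false.
  x (successors {v, w, y, t, m}): φ is false.
  y (successors {v, x, y, t, m}): φ is false.
  z (successors {u, v, w, t, m}): φ is false.
  t (successors {u, v, w, x, y, z, m}): φ is false.
  m (successors {u, v, w, x, y, z, t, m}): φ is false.
For instance, at w:
  At w: [](p | (p & r)) requires p | (p & r) at every successor {u, v, x, z, t, m}.
    p | (p & r) fails at z, so [](p | (p & r)) is false at w.
Satisfying worlds: none.

none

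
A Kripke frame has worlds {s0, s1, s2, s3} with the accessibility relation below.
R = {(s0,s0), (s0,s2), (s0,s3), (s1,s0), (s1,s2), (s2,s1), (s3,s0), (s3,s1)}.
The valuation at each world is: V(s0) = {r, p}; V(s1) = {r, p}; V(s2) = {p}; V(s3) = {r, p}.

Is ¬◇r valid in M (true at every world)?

No

Let φ = ¬◇r. Evaluate φ at each world:
  s0 (successors {s0, s2, s3}): φ is false.
  s1 (successors {s0, s2}): φ is false.
  s2 (successors {s1}): φ is false.
  s3 (successors {s0, s1}): φ is false.
Detail at s0 (counterexample):
  At s0: ◇r is true, so ¬◇r is false.
    At s0: ◇r requires r at some successor in {s0, s2, s3}.
      r holds at s0, so ◇r is true at s0.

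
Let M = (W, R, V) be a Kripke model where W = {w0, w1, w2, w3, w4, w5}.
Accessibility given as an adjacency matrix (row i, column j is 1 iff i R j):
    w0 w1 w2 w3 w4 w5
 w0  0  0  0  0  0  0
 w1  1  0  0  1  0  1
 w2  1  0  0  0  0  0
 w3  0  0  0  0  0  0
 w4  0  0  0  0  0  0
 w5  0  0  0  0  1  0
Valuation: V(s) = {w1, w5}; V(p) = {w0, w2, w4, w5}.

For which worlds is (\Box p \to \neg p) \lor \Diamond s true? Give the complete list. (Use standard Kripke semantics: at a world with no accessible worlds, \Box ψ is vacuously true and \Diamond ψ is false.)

w1, w3

Let φ = (\Box p \to \neg p) \lor \Diamond s. Evaluate φ at each world:
  w0 (successors ∅): φ is false.
  w1 (successors {w0, w3, w5}): φ is true.
  w2 (successors {w0}): φ is false.
  w3 (successors ∅): φ is true.
  w4 (successors ∅): φ is false.
  w5 (successors {w4}): φ is false.
For instance, at w2:
  At w2: \Box p \to \neg p is false, \Diamond s is false, so (\Box p \to \neg p) \lor \Diamond s is false.
    At w2: \Box p is true, \neg p is false, so \Box p \to \neg p is false.
      At w2: \Box p requires p at every successor {w0}.
        At w0: p is true.
      So \Box p is true at w2.
    At w2: \Diamond s requires s at some successor in {w0}.
      At w0: s is false.
    So \Diamond s is false at w2.
Satisfying worlds: {w1, w3}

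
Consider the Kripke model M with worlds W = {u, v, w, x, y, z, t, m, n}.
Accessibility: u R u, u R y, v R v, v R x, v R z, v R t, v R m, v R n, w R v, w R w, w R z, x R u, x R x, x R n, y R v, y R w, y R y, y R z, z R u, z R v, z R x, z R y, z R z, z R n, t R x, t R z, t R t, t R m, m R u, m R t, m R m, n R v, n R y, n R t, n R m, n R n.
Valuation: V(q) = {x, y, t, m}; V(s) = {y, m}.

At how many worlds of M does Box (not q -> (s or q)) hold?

0

Let φ = Box (not q -> (s or q)). Evaluate φ at each world:
  u (successors {u, y}): φ is false.
  v (successors {v, x, z, t, m, n}): φ is false.
  w (successors {v, w, z}): φ is false.
  x (successors {u, x, n}): φ is false.
  y (successors {v, w, y, z}): φ is false.
  z (successors {u, v, x, y, z, n}): φ is false.
  t (successors {x, z, t, m}): φ is false.
  m (successors {u, t, m}): φ is false.
  n (successors {v, y, t, m, n}): φ is false.
For instance, at y:
  At y: Box (not q -> (s or q)) requires not q -> (s or q) at every successor {v, w, y, z}.
    not q -> (s or q) fails at v, so Box (not q -> (s or q)) is false at y.
Satisfying worlds: none.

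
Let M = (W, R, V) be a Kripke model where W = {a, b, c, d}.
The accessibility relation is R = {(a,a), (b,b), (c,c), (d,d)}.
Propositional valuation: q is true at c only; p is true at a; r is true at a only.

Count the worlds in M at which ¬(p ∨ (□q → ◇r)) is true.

Let φ = ¬(p ∨ (□q → ◇r)). Evaluate φ at each world:
  a (successors {a}): φ is false.
  b (successors {b}): φ is false.
  c (successors {c}): φ is true.
  d (successors {d}): φ is false.
For instance, at a:
  At a: p ∨ (□q → ◇r) is true, so ¬(p ∨ (□q → ◇r)) is false.
    At a: p is true, □q → ◇r is true, so p ∨ (□q → ◇r) is true.
      At a: □q is false, ◇r is true, so □q → ◇r is true.
Satisfying worlds: {c}

1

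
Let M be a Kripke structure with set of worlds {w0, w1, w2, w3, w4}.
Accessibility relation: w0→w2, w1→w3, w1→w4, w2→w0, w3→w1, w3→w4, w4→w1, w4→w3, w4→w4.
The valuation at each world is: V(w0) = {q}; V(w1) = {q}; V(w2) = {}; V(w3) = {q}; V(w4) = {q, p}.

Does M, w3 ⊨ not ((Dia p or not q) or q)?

No

At w3: (Dia p or not q) or q is true, so not ((Dia p or not q) or q) is false.
  At w3: Dia p or not q is true, q is true, so (Dia p or not q) or q is true.
    At w3: Dia p is true, not q is false, so Dia p or not q is true.
      At w3: Dia p requires p at some successor in {w1, w4}.
        p holds at w4, so Dia p is true at w3.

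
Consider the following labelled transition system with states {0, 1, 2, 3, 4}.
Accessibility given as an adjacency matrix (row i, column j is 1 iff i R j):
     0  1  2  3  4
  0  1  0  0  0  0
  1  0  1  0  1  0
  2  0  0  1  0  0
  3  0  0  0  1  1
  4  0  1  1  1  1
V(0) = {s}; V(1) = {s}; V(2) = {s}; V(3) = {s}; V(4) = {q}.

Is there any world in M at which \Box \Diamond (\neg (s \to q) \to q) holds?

Let φ = \Box \Diamond (\neg (s \to q) \to q). Evaluate φ at each world:
  0 (successors {0}): φ is false.
  1 (successors {1, 3}): φ is false.
  2 (successors {2}): φ is false.
  3 (successors {3, 4}): φ is true.
  4 (successors {1, 2, 3, 4}): φ is false.
Detail at 3 (witness):
  At 3: \Box \Diamond (\neg (s \to q) \to q) requires \Diamond (\neg (s \to q) \to q) at every successor {3, 4}.
      At 3: \Diamond (\neg (s \to q) \to q) requires \neg (s \to q) \to q at some successor in {3, 4}.
        \neg (s \to q) \to q holds at 4, so \Diamond (\neg (s \to q) \to q) is true at 3.
      At 4: \Diamond (\neg (s \to q) \to q) requires \neg (s \to q) \to q at some successor in {1, 2, 3, 4}.
        \neg (s \to q) \to q holds at 4, so \Diamond (\neg (s \to q) \to q) is true at 4.
  So \Box \Diamond (\neg (s \to q) \to q) is true at 3.

Yes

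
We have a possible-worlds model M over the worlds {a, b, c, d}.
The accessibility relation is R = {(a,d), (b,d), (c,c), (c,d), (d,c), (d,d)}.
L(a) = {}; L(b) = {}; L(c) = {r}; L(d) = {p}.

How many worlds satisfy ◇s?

Let φ = ◇s. Evaluate φ at each world:
  a (successors {d}): φ is false.
  b (successors {d}): φ is false.
  c (successors {c, d}): φ is false.
  d (successors {c, d}): φ is false.
For instance, at a:
  At a: ◇s requires s at some successor in {d}.
    At d: s is false.
  So ◇s is false at a.
Satisfying worlds: none.

0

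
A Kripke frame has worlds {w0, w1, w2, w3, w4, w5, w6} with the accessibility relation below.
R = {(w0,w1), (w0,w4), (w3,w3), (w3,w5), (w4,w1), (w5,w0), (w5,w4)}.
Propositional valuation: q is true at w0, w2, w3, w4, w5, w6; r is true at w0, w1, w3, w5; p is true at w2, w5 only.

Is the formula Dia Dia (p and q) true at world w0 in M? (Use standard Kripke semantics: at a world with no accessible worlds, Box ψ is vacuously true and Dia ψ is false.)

No

Recall that Dia ψ holds at a world iff ψ holds at some accessible world.
At w0: Dia Dia (p and q) requires Dia (p and q) at some successor in {w1, w4}.
  At w1: Dia (p and q) is false.
  At w4: Dia (p and q) is false.
So Dia Dia (p and q) is false at w0.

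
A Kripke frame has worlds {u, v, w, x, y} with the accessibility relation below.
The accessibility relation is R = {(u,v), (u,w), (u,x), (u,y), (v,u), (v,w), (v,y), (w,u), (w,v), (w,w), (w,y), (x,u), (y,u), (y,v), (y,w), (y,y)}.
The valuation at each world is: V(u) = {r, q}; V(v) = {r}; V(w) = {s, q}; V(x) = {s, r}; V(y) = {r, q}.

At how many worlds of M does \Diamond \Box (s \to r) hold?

1

Let φ = \Diamond \Box (s \to r). Evaluate φ at each world:
  u (successors {v, w, x, y}): φ is true.
  v (successors {u, w, y}): φ is false.
  w (successors {u, v, w, y}): φ is false.
  x (successors {u}): φ is false.
  y (successors {u, v, w, y}): φ is false.
For instance, at w:
  At w: \Diamond \Box (s \to r) requires \Box (s \to r) at some successor in {u, v, w, y}.
    At u: \Box (s \to r) is false.
    At v: \Box (s \to r) is false.
    At w: \Box (s \to r) is false.
    At y: \Box (s \to r) is false.
  So \Diamond \Box (s \to r) is false at w.
Satisfying worlds: {u}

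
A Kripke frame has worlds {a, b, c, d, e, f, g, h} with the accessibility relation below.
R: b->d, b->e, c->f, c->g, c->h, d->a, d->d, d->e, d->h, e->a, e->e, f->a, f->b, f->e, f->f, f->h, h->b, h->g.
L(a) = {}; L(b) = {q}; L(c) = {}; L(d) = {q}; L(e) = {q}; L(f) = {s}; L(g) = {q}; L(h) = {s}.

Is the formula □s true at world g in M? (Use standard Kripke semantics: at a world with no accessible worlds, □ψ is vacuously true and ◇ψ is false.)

At g: no accessible worlds, so □s holds vacuously.

Yes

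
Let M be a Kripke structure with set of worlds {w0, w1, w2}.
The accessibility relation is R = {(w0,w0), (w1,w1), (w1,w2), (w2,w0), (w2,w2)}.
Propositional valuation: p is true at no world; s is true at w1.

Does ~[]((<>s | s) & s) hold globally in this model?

Let φ = ~[]((<>s | s) & s). Evaluate φ at each world:
  w0 (successors {w0}): φ is true.
  w1 (successors {w1, w2}): φ is true.
  w2 (successors {w0, w2}): φ is true.
For instance, at w1:
  At w1: []((<>s | s) & s) is false, so ~[]((<>s | s) & s) is true.
    At w1: []((<>s | s) & s) requires (<>s | s) & s at every successor {w1, w2}.
      (<>s | s) & s fails at w2, so []((<>s | s) & s) is false at w1.

Yes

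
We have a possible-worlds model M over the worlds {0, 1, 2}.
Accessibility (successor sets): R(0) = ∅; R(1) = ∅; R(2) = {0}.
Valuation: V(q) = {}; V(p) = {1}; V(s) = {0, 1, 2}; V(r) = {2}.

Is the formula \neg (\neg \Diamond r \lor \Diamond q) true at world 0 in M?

No

Recall that \Diamond ψ holds at a world iff ψ holds at some accessible world.
At 0: \neg \Diamond r \lor \Diamond q is true, so \neg (\neg \Diamond r \lor \Diamond q) is false.
  At 0: \neg \Diamond r is true, \Diamond q is false, so \neg \Diamond r \lor \Diamond q is true.
    At 0: \Diamond r is false, so \neg \Diamond r is true.
      At 0: no accessible worlds, so \Diamond r is false.
    At 0: no accessible worlds, so \Diamond q is false.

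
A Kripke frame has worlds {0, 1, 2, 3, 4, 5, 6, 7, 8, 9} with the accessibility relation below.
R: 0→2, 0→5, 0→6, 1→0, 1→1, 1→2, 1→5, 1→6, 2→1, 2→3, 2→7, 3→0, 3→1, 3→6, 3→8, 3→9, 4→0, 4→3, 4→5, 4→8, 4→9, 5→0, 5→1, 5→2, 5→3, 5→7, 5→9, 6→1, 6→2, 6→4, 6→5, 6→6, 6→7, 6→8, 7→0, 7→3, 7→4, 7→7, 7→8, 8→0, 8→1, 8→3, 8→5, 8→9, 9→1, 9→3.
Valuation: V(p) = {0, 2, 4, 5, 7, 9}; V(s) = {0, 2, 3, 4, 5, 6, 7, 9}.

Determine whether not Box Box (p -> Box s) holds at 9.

At 9: Box Box (p -> Box s) is false, so not Box Box (p -> Box s) is true.
  At 9: Box Box (p -> Box s) requires Box (p -> Box s) at every successor {1, 3}.
    Box (p -> Box s) fails at 1, so Box Box (p -> Box s) is false at 9.
      At 1: Box (p -> Box s) requires p -> Box s at every successor {0, 1, 2, 5, 6}.
        p -> Box s fails at 2, so Box (p -> Box s) is false at 1.

Yes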